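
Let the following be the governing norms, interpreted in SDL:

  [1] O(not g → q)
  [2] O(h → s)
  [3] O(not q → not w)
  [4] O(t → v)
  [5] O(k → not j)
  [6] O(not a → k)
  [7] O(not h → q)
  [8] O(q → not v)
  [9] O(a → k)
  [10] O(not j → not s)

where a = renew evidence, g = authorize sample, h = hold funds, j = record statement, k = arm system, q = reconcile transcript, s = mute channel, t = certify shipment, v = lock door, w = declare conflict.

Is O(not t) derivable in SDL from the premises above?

Yes

By case analysis on a: premise 9 gives O(a → k) and premise 6 gives O(not a → k), so O(k) either way.
Premise 5 is O(k → not j); since O(k), deontic closure gives O(not j).
Applying K to premise 10 (O(not j → not s)) and O(not j) yields O(not s).
Premise 2 is O(h → s); contrapositively O(not s → not h). Since O(not s) holds, K gives O(not h).
Applying K to premise 7 (O(not h → q)) and O(not h) yields O(q).
From O(q) and premise 8, O(q → not v), we obtain O(not v).
Premise 4 is O(t → v); contrapositively O(not v → not t). Since O(not v) holds, K gives O(not t).
Premises 1, 3 do not contribute to this derivation.
So O(not t) follows.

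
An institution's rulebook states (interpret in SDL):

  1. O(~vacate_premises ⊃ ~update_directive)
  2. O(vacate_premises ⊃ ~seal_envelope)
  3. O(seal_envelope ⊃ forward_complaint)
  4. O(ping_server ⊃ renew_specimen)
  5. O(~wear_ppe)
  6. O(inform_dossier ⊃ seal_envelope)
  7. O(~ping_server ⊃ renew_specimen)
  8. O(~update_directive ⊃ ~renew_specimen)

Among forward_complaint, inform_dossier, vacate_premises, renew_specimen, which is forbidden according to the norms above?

inform_dossier

By case analysis on ~ping_server: premise 7 gives O(~ping_server ⊃ renew_specimen) and premise 4 gives O(ping_server ⊃ renew_specimen), so O(renew_specimen) either way.
Premise 8, O(~update_directive ⊃ ~renew_specimen), contraposes to O(renew_specimen ⊃ update_directive); with O(renew_specimen) we get O(update_directive).
Premise 1, O(~vacate_premises ⊃ ~update_directive), contraposes to O(update_directive ⊃ vacate_premises); with O(update_directive) we get O(vacate_premises).
Applying K to premise 2 (O(vacate_premises ⊃ ~seal_envelope)) and O(vacate_premises) yields O(~seal_envelope).
The contrapositive of premise 6 (O(inform_dossier ⊃ seal_envelope)) is O(~seal_envelope ⊃ ~inform_dossier), and O(~seal_envelope) is already established, so O(~inform_dossier).
So O(~inform_dossier) holds, i.e. inform_dossier is forbidden. None of the other listed options is forbidden under the premises.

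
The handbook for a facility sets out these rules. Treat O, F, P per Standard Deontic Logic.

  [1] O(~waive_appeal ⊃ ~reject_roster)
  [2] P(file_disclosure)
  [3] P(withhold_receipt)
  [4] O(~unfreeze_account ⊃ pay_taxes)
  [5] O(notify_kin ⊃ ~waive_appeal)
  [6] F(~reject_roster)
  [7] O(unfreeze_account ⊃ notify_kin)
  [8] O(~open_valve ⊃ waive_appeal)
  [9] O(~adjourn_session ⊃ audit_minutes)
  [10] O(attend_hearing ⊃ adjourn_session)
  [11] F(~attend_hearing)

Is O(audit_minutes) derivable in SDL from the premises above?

Premise 9 is O(~adjourn_session ⊃ audit_minutes), but O(~adjourn_session) is not derivable from the premises, so it does not yield O(audit_minutes).
No other premise forces O(audit_minutes). An ideal world satisfying every premise can still have audit_minutes false, so O(audit_minutes) is not derivable.

No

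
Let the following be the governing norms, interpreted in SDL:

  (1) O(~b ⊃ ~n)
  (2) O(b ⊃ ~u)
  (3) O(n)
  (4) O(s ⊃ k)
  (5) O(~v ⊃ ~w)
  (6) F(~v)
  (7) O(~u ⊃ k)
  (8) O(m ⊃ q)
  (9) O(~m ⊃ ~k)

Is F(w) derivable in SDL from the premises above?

Premise 5 is O(~v ⊃ ~w), but O(~v) is not derivable from the premises, so it does not yield O(~w).
No other premise forces O(~w). An ideal world satisfying every premise can still have w true, so F(w) is not derivable.

No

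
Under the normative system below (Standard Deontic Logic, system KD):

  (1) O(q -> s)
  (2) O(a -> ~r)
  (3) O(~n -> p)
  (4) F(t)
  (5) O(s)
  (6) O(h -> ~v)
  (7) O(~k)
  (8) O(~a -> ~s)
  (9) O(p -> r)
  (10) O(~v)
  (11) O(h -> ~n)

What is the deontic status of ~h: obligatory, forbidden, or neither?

From premise 5 we have O(s).
The contrapositive of premise 8 (O(~a -> ~s)) is O(s -> a), and O(s) is already established, so O(a).
Premise 2 is O(a -> ~r); since O(a), deontic closure gives O(~r).
Premise 9 is O(p -> r); contrapositively O(~r -> ~p). Since O(~r) holds, K gives O(~p).
Premise 3 is O(~n -> p); contrapositively O(~p -> n). Since O(~p) holds, K gives O(n).
Premise 11 is O(h -> ~n); contrapositively O(n -> ~h). Since O(n) holds, K gives O(~h).
Premises 1, 4, 6, 7, 10 do not contribute to this derivation.
Hence ~h is obligatory.

Obligatory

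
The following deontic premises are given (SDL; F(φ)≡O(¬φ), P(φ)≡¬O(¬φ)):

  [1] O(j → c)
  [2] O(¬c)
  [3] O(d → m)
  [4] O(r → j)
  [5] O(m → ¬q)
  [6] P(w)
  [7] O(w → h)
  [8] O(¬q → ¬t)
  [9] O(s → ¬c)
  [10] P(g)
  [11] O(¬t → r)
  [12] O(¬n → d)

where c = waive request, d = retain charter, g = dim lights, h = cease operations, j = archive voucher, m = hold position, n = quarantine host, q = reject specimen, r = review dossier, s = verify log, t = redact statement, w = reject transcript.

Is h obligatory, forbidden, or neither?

Premise 7 is O(w → h), but O(w) is not derivable from the premises (the permission P(w) asserts only ¬O(¬w), not O(w)), so it does not yield O(h).
No premise or chain of K-axiom applications forces O(h), and none forces O(¬h). So h is neither obligatory nor forbidden under these norms.

Neither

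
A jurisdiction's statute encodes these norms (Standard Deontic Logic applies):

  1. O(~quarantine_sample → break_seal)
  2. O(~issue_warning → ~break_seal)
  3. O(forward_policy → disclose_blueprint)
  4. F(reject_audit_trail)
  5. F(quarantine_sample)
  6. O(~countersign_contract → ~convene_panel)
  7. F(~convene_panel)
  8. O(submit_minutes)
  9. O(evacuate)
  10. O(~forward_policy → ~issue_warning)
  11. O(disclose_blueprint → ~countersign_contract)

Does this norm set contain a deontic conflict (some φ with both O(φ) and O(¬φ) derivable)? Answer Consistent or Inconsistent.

Premise 7 is F(~convene_panel), i.e. O(convene_panel).
The contrapositive of premise 6 (O(~countersign_contract → ~convene_panel)) is O(convene_panel → countersign_contract), and O(convene_panel) is already established, so O(countersign_contract).
The contrapositive of premise 11 (O(disclose_blueprint → ~countersign_contract)) is O(countersign_contract → ~disclose_blueprint), and O(countersign_contract) is already established, so O(~disclose_blueprint).
Premise 3, O(forward_policy → disclose_blueprint), contraposes to O(~disclose_blueprint → ~forward_policy); with O(~disclose_blueprint) we get O(~forward_policy).
Applying K to premise 10 (O(~forward_policy → ~issue_warning)) and O(~forward_policy) yields O(~issue_warning).
From O(~issue_warning) and premise 2, O(~issue_warning → ~break_seal), we obtain O(~break_seal).
Premise 1, O(~quarantine_sample → break_seal), contraposes to O(~break_seal → quarantine_sample); with O(~break_seal) we get O(quarantine_sample).
But premise 5, F(quarantine_sample), means O(~quarantine_sample).
We now have both O(quarantine_sample) and O(~quarantine_sample) — quarantine_sample is simultaneously obligatory and forbidden, violating the D-axiom.

Inconsistent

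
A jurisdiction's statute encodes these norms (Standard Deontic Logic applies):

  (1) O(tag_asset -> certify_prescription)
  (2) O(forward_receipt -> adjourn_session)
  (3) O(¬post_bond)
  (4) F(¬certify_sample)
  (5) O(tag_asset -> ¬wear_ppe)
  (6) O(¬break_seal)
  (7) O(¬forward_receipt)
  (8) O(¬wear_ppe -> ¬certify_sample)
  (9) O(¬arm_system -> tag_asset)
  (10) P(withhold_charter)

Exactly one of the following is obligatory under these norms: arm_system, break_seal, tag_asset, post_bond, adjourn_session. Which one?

arm_system

F(¬certify_sample) at premise 4 means O(certify_sample).
Premise 8, O(¬wear_ppe -> ¬certify_sample), contraposes to O(certify_sample -> wear_ppe); with O(certify_sample) we get O(wear_ppe).
Premise 5, O(tag_asset -> ¬wear_ppe), contraposes to O(wear_ppe -> ¬tag_asset); with O(wear_ppe) we get O(¬tag_asset).
The contrapositive of premise 9 (O(¬arm_system -> tag_asset)) is O(¬tag_asset -> arm_system), and O(¬tag_asset) is already established, so O(arm_system).
So O(arm_system) holds — arm_system is obligatory. None of the other listed options is made obligatory by any chain of premises.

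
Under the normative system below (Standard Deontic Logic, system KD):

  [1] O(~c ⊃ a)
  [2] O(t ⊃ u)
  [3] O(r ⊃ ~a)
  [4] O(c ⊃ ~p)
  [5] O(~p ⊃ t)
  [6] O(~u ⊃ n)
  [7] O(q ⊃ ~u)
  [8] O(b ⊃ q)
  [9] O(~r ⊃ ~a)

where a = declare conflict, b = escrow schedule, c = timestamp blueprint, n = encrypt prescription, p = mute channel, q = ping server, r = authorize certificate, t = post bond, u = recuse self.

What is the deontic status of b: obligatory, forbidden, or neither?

Premises 9 and 3 cover both cases: O(~r ⊃ ~a) and O(r ⊃ ~a). Since ~r ∨ r is a tautology, O(~a) follows.
Premise 1, O(~c ⊃ a), contraposes to O(~a ⊃ c); with O(~a) we get O(c).
Premise 4 is O(c ⊃ ~p); since O(c), deontic closure gives O(~p).
Applying K to premise 5 (O(~p ⊃ t)) and O(~p) yields O(t).
Applying K to premise 2 (O(t ⊃ u)) and O(t) yields O(u).
Premise 7, O(q ⊃ ~u), contraposes to O(u ⊃ ~q); with O(u) we get O(~q).
The contrapositive of premise 8 (O(b ⊃ q)) is O(~q ⊃ ~b), and O(~q) is already established, so O(~b).
Premise 6 does not contribute to this derivation.
Thus O(~b), which is F(b): b is forbidden.

Forbidden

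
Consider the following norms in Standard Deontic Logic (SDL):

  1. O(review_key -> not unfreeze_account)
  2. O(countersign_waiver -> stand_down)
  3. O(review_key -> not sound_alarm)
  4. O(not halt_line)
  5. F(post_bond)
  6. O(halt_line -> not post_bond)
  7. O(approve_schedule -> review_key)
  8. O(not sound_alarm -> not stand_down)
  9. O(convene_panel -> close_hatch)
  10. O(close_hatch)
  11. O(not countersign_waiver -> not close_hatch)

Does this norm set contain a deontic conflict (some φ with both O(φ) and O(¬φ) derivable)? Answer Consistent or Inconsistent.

Consistent

Premise 6 is O(halt_line -> not post_bond); even if O(not post_bond) held, inferring O(halt_line) would be affirming the consequent — invalid.
So O(halt_line) is not derivable, and the apparent clash with O(not halt_line) does not arise.
A world satisfying every obligation exists (e.g. approve_schedule=false, close_hatch=true, convene_panel=false, countersign_waiver=true, halt_line=false, post_bond=false, review_key=false, sound_alarm=true, stand_down=true, unfreeze_account=false); no atom is both obligatory and forbidden, so the set is consistent.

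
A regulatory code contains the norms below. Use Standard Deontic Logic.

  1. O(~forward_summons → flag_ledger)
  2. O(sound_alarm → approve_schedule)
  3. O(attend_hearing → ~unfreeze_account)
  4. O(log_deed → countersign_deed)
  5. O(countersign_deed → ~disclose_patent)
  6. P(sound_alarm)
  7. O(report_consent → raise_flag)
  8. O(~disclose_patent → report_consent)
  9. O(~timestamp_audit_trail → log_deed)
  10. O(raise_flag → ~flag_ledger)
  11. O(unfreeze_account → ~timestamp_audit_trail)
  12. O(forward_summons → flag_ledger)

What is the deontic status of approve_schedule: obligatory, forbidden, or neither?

Premise 2 is O(sound_alarm → approve_schedule), but O(sound_alarm) is not derivable from the premises (the permission P(sound_alarm) asserts only ~O(~sound_alarm), not O(sound_alarm)), so it does not yield O(approve_schedule).
No premise or chain of K-axiom applications forces O(approve_schedule), and none forces O(~approve_schedule). So approve_schedule is neither obligatory nor forbidden under these norms.

Neither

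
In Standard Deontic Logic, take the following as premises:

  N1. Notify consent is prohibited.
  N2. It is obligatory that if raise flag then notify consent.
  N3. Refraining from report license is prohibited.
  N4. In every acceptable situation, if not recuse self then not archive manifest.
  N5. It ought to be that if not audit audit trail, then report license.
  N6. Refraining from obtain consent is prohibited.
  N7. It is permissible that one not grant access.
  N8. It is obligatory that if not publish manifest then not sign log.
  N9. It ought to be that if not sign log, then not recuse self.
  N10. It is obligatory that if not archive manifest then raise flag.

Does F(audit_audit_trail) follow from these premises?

Premise 5 is O(¬audit_audit_trail → report_license); even if O(report_license) held, inferring O(¬audit_audit_trail) would be affirming the consequent — invalid.
No other premise forces O(¬audit_audit_trail). An ideal world satisfying every premise can still have audit_audit_trail true, so F(audit_audit_trail) is not derivable.

No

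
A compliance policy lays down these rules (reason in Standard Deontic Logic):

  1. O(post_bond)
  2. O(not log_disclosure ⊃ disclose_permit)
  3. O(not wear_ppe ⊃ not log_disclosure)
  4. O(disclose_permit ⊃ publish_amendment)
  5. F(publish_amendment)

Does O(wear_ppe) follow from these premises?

Yes

Premise 5, F(publish_amendment), is equivalent to O(not publish_amendment).
Premise 4, O(disclose_permit ⊃ publish_amendment), contraposes to O(not publish_amendment ⊃ not disclose_permit); with O(not publish_amendment) we get O(not disclose_permit).
The contrapositive of premise 2 (O(not log_disclosure ⊃ disclose_permit)) is O(not disclose_permit ⊃ log_disclosure), and O(not disclose_permit) is already established, so O(log_disclosure).
Premise 3 is O(not wear_ppe ⊃ not log_disclosure); contrapositively O(log_disclosure ⊃ wear_ppe). Since O(log_disclosure) holds, K gives O(wear_ppe).
Premise 1 does not contribute to this derivation.
So O(wear_ppe) follows.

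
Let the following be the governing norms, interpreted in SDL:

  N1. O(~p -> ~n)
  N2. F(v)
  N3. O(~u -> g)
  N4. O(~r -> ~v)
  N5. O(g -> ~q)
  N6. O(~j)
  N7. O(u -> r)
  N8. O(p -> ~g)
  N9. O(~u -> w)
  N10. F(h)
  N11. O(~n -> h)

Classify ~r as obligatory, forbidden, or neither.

F(h) at premise 10 means O(~h).
Premise 11, O(~n -> h), contraposes to O(~h -> n); with O(~h) we get O(n).
Premise 1, O(~p -> ~n), contraposes to O(n -> p); with O(n) we get O(p).
Applying K to premise 8 (O(p -> ~g)) and O(p) yields O(~g).
The contrapositive of premise 3 (O(~u -> g)) is O(~g -> u), and O(~g) is already established, so O(u).
With premise 7, O(u -> r), the K-axiom yields O(r).
Premises 2, 4, 5, 6, 9 do not contribute to this derivation.
Thus O(r), which is F(~r): ~r is forbidden.

Forbidden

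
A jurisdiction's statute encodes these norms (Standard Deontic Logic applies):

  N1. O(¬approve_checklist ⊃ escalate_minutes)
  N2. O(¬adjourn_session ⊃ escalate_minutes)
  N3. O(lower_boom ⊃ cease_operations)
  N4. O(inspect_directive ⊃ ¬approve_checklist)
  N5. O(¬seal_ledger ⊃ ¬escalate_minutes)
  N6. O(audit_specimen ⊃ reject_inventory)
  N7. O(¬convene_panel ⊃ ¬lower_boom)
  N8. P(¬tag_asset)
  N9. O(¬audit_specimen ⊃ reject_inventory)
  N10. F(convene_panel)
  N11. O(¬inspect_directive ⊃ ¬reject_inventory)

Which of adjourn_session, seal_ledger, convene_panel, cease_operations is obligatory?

seal_ledger

By case analysis on audit_specimen: premise 6 gives O(audit_specimen ⊃ reject_inventory) and premise 9 gives O(¬audit_specimen ⊃ reject_inventory), so O(reject_inventory) either way.
Premise 11 is O(¬inspect_directive ⊃ ¬reject_inventory); contrapositively O(reject_inventory ⊃ inspect_directive). Since O(reject_inventory) holds, K gives O(inspect_directive).
From O(inspect_directive) and premise 4, O(inspect_directive ⊃ ¬approve_checklist), we obtain O(¬approve_checklist).
Premise 1 is O(¬approve_checklist ⊃ escalate_minutes); since O(¬approve_checklist), deontic closure gives O(escalate_minutes).
The contrapositive of premise 5 (O(¬seal_ledger ⊃ ¬escalate_minutes)) is O(escalate_minutes ⊃ seal_ledger), and O(escalate_minutes) is already established, so O(seal_ledger).
So O(seal_ledger) holds — seal_ledger is obligatory. None of the other listed options is made obligatory by any chain of premises.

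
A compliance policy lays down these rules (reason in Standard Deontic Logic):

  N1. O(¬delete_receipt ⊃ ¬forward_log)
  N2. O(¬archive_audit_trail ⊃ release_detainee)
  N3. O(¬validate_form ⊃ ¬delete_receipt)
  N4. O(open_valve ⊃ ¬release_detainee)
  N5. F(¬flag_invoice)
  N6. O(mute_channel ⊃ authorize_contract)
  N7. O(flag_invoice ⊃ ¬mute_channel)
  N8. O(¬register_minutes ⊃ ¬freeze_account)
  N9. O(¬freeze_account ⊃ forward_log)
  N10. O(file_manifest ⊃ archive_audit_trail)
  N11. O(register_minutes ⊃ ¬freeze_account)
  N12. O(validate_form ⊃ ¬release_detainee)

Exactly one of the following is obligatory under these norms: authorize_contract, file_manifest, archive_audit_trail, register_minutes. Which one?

By case analysis on ¬register_minutes: premise 8 gives O(¬register_minutes ⊃ ¬freeze_account) and premise 11 gives O(register_minutes ⊃ ¬freeze_account), so O(¬freeze_account) either way.
Premise 9 is O(¬freeze_account ⊃ forward_log); since O(¬freeze_account), deontic closure gives O(forward_log).
The contrapositive of premise 1 (O(¬delete_receipt ⊃ ¬forward_log)) is O(forward_log ⊃ delete_receipt), and O(forward_log) is already established, so O(delete_receipt).
The contrapositive of premise 3 (O(¬validate_form ⊃ ¬delete_receipt)) is O(delete_receipt ⊃ validate_form), and O(delete_receipt) is already established, so O(validate_form).
From O(validate_form) and premise 12, O(validate_form ⊃ ¬release_detainee), we obtain O(¬release_detainee).
Premise 2, O(¬archive_audit_trail ⊃ release_detainee), contraposes to O(¬release_detainee ⊃ archive_audit_trail); with O(¬release_detainee) we get O(archive_audit_trail).
So O(archive_audit_trail) holds — archive_audit_trail is obligatory. None of the other listed options is made obligatory by any chain of premises.

archive_audit_trail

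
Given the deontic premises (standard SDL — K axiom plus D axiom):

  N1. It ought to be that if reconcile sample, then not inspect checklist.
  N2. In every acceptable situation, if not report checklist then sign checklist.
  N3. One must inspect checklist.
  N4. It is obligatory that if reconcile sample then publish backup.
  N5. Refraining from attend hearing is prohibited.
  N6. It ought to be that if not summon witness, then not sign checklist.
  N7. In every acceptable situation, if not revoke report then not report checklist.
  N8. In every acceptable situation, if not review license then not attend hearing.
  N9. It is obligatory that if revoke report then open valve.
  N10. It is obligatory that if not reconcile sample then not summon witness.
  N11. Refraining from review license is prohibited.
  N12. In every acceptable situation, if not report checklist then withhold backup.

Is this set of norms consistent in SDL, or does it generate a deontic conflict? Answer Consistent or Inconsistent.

Premise 8 is O(¬review_license → ¬attend_hearing), but O(¬review_license) is not derivable from the premises, so it does not yield O(¬attend_hearing).
So O(¬attend_hearing) is not derivable, and the apparent clash with O(attend_hearing) does not arise.
A world satisfying every obligation exists (e.g. attend_hearing=true, inspect_checklist=true, open_valve=true, publish_backup=false, reconcile_sample=false, report_checklist=true, review_license=true, revoke_report=true, sign_checklist=false, summon_witness=false, withhold_backup=false); no atom is both obligatory and forbidden, so the set is consistent.

Consistent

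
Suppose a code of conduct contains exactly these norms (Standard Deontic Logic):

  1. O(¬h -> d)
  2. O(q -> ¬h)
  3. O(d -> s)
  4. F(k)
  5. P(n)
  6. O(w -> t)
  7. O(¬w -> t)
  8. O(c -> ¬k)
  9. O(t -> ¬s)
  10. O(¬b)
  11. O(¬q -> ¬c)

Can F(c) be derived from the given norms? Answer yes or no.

Premises 7 and 6 cover both cases: O(¬w -> t) and O(w -> t). Since ¬w ∨ w is a tautology, O(t) follows.
Applying K to premise 9 (O(t -> ¬s)) and O(t) yields O(¬s).
The contrapositive of premise 3 (O(d -> s)) is O(¬s -> ¬d), and O(¬s) is already established, so O(¬d).
The contrapositive of premise 1 (O(¬h -> d)) is O(¬d -> h), and O(¬d) is already established, so O(h).
Premise 2, O(q -> ¬h), contraposes to O(h -> ¬q); with O(h) we get O(¬q).
Applying K to premise 11 (O(¬q -> ¬c)) and O(¬q) yields O(¬c).
Premises 4, 5, 8, 10 do not contribute to this derivation.
So O(¬c) holds, i.e. F(c). The claim follows.

Yes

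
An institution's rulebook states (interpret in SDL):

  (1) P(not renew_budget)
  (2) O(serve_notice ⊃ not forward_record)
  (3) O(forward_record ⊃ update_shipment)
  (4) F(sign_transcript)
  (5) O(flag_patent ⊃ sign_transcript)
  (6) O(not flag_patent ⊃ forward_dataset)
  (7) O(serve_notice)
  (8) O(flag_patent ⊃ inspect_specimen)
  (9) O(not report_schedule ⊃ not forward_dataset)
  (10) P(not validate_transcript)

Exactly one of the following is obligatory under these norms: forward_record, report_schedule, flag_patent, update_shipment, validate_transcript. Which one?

F(sign_transcript) at premise 4 means O(not sign_transcript).
The contrapositive of premise 5 (O(flag_patent ⊃ sign_transcript)) is O(not sign_transcript ⊃ not flag_patent), and O(not sign_transcript) is already established, so O(not flag_patent).
Premise 6 is O(not flag_patent ⊃ forward_dataset); since O(not flag_patent), deontic closure gives O(forward_dataset).
Premise 9 is O(not report_schedule ⊃ not forward_dataset); contrapositively O(forward_dataset ⊃ report_schedule). Since O(forward_dataset) holds, K gives O(report_schedule).
So O(report_schedule) holds — report_schedule is obligatory. None of the other listed options is made obligatory by any chain of premises.

report_schedule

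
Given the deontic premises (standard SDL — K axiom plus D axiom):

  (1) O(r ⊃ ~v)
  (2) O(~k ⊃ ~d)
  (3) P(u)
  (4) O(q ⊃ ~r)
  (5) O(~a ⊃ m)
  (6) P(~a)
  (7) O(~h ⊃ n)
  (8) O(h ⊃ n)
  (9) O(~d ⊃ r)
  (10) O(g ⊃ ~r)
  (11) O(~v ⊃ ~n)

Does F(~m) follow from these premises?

No

Premise 5 is O(~a ⊃ m), but O(~a) is not derivable from the premises (the permission P(~a) asserts only ~O(a), not O(~a)), so it does not yield O(m).
No other premise forces O(m). An ideal world satisfying every premise can still have ~m true, so F(~m) is not derivable.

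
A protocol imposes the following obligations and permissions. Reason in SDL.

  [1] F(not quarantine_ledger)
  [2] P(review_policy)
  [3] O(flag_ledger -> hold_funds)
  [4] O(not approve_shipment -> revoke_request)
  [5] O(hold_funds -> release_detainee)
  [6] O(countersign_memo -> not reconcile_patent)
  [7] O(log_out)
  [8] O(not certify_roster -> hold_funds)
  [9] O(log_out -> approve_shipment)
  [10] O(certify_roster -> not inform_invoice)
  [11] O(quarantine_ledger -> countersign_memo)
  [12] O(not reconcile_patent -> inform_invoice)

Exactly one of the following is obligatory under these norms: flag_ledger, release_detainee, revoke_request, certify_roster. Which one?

release_detainee

Premise 1, F(not quarantine_ledger), is equivalent to O(quarantine_ledger).
With premise 11, O(quarantine_ledger -> countersign_memo), the K-axiom yields O(countersign_memo).
With premise 6, O(countersign_memo -> not reconcile_patent), the K-axiom yields O(not reconcile_patent).
With premise 12, O(not reconcile_patent -> inform_invoice), the K-axiom yields O(inform_invoice).
Premise 10, O(certify_roster -> not inform_invoice), contraposes to O(inform_invoice -> not certify_roster); with O(inform_invoice) we get O(not certify_roster).
From O(not certify_roster) and premise 8, O(not certify_roster -> hold_funds), we obtain O(hold_funds).
With premise 5, O(hold_funds -> release_detainee), the K-axiom yields O(release_detainee).
So O(release_detainee) holds — release_detainee is obligatory. None of the other listed options is made obligatory by any chain of premises.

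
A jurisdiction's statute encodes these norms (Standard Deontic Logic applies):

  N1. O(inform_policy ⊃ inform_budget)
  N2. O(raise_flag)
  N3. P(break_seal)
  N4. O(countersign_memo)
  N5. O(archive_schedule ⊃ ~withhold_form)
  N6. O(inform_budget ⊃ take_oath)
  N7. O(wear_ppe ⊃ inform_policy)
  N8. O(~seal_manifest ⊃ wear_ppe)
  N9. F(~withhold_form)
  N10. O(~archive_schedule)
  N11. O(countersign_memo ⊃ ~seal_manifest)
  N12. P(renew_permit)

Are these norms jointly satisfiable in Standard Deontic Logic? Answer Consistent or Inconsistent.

Premise 5 is O(archive_schedule ⊃ ~withhold_form), but O(archive_schedule) is not derivable from the premises, so it does not yield O(~withhold_form).
So O(~withhold_form) is not derivable, and the apparent clash with O(withhold_form) does not arise.
A world satisfying every obligation exists (e.g. archive_schedule=false, break_seal=false, countersign_memo=true, inform_budget=true, inform_policy=true, raise_flag=true, renew_permit=false, seal_manifest=false, take_oath=true, wear_ppe=true, withhold_form=true); no atom is both obligatory and forbidden, so the set is consistent.

Consistent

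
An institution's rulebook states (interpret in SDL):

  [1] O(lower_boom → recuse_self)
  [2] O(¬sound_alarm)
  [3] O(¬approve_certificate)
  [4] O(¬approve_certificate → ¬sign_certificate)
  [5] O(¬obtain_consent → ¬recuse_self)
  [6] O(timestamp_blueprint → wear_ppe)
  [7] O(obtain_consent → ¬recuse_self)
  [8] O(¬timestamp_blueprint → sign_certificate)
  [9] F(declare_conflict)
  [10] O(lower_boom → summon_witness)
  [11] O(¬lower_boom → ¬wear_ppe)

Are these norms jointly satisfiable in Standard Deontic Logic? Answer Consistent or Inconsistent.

By case analysis on ¬obtain_consent: premise 5 gives O(¬obtain_consent → ¬recuse_self) and premise 7 gives O(obtain_consent → ¬recuse_self), so O(¬recuse_self) either way.
Premise 1 is O(lower_boom → recuse_self); contrapositively O(¬recuse_self → ¬lower_boom). Since O(¬recuse_self) holds, K gives O(¬lower_boom).
From O(¬lower_boom) and premise 11, O(¬lower_boom → ¬wear_ppe), we obtain O(¬wear_ppe).
Premise 6 is O(timestamp_blueprint → wear_ppe); contrapositively O(¬wear_ppe → ¬timestamp_blueprint). Since O(¬wear_ppe) holds, K gives O(¬timestamp_blueprint).
From O(¬timestamp_blueprint) and premise 8, O(¬timestamp_blueprint → sign_certificate), we obtain O(sign_certificate).
Premise 4 is O(¬approve_certificate → ¬sign_certificate); contrapositively O(sign_certificate → approve_certificate). Since O(sign_certificate) holds, K gives O(approve_certificate).
Yet premise 3 states O(¬approve_certificate).
We now have both O(approve_certificate) and O(¬approve_certificate) — approve_certificate is simultaneously obligatory and forbidden, violating the D-axiom.

Inconsistent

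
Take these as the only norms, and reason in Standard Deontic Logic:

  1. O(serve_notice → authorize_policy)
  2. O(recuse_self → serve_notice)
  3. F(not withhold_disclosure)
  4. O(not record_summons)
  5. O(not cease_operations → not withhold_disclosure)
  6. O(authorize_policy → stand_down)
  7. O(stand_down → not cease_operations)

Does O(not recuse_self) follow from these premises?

Premise 3 is F(not withhold_disclosure), i.e. O(withhold_disclosure).
Premise 5, O(not cease_operations → not withhold_disclosure), contraposes to O(withhold_disclosure → cease_operations); with O(withhold_disclosure) we get O(cease_operations).
Premise 7 is O(stand_down → not cease_operations); contrapositively O(cease_operations → not stand_down). Since O(cease_operations) holds, K gives O(not stand_down).
Premise 6, O(authorize_policy → stand_down), contraposes to O(not stand_down → not authorize_policy); with O(not stand_down) we get O(not authorize_policy).
Premise 1 is O(serve_notice → authorize_policy); contrapositively O(not authorize_policy → not serve_notice). Since O(not authorize_policy) holds, K gives O(not serve_notice).
Premise 2, O(recuse_self → serve_notice), contraposes to O(not serve_notice → not recuse_self); with O(not serve_notice) we get O(not recuse_self).
Premise 4 does not contribute to this derivation.
So O(not recuse_self) follows.

Yes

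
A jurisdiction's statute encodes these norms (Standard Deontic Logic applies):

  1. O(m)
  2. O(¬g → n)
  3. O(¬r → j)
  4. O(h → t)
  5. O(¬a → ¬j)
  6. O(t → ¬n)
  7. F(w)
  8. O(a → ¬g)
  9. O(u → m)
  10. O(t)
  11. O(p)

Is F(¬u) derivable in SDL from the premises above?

Premise 9 is O(u → m); even if O(m) held, inferring O(u) would be affirming the consequent — invalid.
No other premise forces O(u). An ideal world satisfying every premise can still have ¬u true, so F(¬u) is not derivable.

No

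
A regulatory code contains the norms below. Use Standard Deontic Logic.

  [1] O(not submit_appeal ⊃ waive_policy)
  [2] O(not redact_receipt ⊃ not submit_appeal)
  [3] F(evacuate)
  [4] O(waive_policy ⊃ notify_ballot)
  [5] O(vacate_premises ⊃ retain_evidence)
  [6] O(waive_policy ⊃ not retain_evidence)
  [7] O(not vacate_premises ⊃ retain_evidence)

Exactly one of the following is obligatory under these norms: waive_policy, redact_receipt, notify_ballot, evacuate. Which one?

Premises 5 and 7 cover both cases: O(vacate_premises ⊃ retain_evidence) and O(not vacate_premises ⊃ retain_evidence). Since vacate_premises ∨ not vacate_premises is a tautology, O(retain_evidence) follows.
The contrapositive of premise 6 (O(waive_policy ⊃ not retain_evidence)) is O(retain_evidence ⊃ not waive_policy), and O(retain_evidence) is already established, so O(not waive_policy).
Premise 1 is O(not submit_appeal ⊃ waive_policy); contrapositively O(not waive_policy ⊃ submit_appeal). Since O(not waive_policy) holds, K gives O(submit_appeal).
The contrapositive of premise 2 (O(not redact_receipt ⊃ not submit_appeal)) is O(submit_appeal ⊃ redact_receipt), and O(submit_appeal) is already established, so O(redact_receipt).
So O(redact_receipt) holds — redact_receipt is obligatory. None of the other listed options is made obligatory by any chain of premises.

redact_receipt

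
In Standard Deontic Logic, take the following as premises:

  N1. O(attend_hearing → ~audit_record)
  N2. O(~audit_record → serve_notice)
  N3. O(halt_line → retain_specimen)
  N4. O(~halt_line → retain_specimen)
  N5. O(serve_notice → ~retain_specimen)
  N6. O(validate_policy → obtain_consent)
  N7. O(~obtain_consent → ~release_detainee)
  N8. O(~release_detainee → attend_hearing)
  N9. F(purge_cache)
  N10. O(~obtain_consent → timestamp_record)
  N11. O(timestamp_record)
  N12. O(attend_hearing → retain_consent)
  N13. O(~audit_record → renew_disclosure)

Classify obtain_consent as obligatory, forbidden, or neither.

Premises 4 and 3 cover both cases: O(~halt_line → retain_specimen) and O(halt_line → retain_specimen). Since ~halt_line ∨ halt_line is a tautology, O(retain_specimen) follows.
The contrapositive of premise 5 (O(serve_notice → ~retain_specimen)) is O(retain_specimen → ~serve_notice), and O(retain_specimen) is already established, so O(~serve_notice).
Premise 2 is O(~audit_record → serve_notice); contrapositively O(~serve_notice → audit_record). Since O(~serve_notice) holds, K gives O(audit_record).
The contrapositive of premise 1 (O(attend_hearing → ~audit_record)) is O(audit_record → ~attend_hearing), and O(audit_record) is already established, so O(~attend_hearing).
Premise 8, O(~release_detainee → attend_hearing), contraposes to O(~attend_hearing → release_detainee); with O(~attend_hearing) we get O(release_detainee).
Premise 7 is O(~obtain_consent → ~release_detainee); contrapositively O(release_detainee → obtain_consent). Since O(release_detainee) holds, K gives O(obtain_consent).
Premises 6, 9, 10, 11, 12, 13 do not contribute to this derivation.
Hence obtain_consent is obligatory.

Obligatory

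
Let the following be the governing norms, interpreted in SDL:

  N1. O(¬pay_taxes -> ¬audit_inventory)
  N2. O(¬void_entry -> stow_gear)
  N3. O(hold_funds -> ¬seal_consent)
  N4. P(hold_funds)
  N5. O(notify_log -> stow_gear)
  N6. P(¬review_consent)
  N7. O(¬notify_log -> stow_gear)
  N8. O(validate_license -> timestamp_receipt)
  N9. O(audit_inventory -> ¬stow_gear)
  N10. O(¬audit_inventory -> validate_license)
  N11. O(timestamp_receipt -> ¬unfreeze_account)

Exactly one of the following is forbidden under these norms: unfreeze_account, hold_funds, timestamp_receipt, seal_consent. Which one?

By case analysis on notify_log: premise 5 gives O(notify_log -> stow_gear) and premise 7 gives O(¬notify_log -> stow_gear), so O(stow_gear) either way.
Premise 9 is O(audit_inventory -> ¬stow_gear); contrapositively O(stow_gear -> ¬audit_inventory). Since O(stow_gear) holds, K gives O(¬audit_inventory).
Premise 10 is O(¬audit_inventory -> validate_license); since O(¬audit_inventory), deontic closure gives O(validate_license).
Premise 8 is O(validate_license -> timestamp_receipt); since O(validate_license), deontic closure gives O(timestamp_receipt).
With premise 11, O(timestamp_receipt -> ¬unfreeze_account), the K-axiom yields O(¬unfreeze_account).
So O(¬unfreeze_account) holds, i.e. unfreeze_account is forbidden. None of the other listed options is forbidden under the premises.

unfreeze_account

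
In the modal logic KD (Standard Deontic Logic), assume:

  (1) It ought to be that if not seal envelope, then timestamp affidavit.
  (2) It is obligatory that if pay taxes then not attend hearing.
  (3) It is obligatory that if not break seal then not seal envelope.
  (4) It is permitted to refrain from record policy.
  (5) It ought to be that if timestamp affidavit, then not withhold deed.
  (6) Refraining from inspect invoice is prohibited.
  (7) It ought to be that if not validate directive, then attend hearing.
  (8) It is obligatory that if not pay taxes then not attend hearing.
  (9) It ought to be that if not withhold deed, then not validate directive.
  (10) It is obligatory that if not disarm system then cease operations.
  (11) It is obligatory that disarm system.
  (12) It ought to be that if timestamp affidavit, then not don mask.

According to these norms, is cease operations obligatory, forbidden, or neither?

Neither

Premise 10 is O(¬disarm_system → cease_operations), but O(¬disarm_system) is not derivable from the premises, so it does not yield O(cease_operations).
No premise or chain of K-axiom applications forces O(cease_operations), and none forces O(¬cease_operations). So cease_operations is neither obligatory nor forbidden under these norms.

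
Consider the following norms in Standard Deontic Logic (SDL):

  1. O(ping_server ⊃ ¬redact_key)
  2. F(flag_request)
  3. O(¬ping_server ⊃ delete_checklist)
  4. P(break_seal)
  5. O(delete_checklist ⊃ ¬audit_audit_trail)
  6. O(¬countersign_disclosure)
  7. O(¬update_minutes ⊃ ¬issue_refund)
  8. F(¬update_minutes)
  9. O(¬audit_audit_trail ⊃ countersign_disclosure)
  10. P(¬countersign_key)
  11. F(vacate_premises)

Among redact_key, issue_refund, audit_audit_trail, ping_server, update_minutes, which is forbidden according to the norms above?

Premise 6 states O(¬countersign_disclosure) outright.
Premise 9 is O(¬audit_audit_trail ⊃ countersign_disclosure); contrapositively O(¬countersign_disclosure ⊃ audit_audit_trail). Since O(¬countersign_disclosure) holds, K gives O(audit_audit_trail).
The contrapositive of premise 5 (O(delete_checklist ⊃ ¬audit_audit_trail)) is O(audit_audit_trail ⊃ ¬delete_checklist), and O(audit_audit_trail) is already established, so O(¬delete_checklist).
Premise 3, O(¬ping_server ⊃ delete_checklist), contraposes to O(¬delete_checklist ⊃ ping_server); with O(¬delete_checklist) we get O(ping_server).
From O(ping_server) and premise 1, O(ping_server ⊃ ¬redact_key), we obtain O(¬redact_key).
So O(¬redact_key) holds, i.e. redact_key is forbidden. None of the other listed options is forbidden under the premises.

redact_key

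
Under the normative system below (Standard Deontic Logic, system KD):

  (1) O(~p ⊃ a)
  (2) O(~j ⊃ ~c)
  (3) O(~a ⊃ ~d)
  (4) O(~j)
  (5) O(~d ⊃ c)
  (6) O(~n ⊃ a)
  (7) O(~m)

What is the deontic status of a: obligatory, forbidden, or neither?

From premise 4 we have O(~j).
Applying K to premise 2 (O(~j ⊃ ~c)) and O(~j) yields O(~c).
Premise 5 is O(~d ⊃ c); contrapositively O(~c ⊃ d). Since O(~c) holds, K gives O(d).
Premise 3 is O(~a ⊃ ~d); contrapositively O(d ⊃ a). Since O(d) holds, K gives O(a).
Premises 1, 6, 7 do not contribute to this derivation.
Hence a is obligatory.

Obligatory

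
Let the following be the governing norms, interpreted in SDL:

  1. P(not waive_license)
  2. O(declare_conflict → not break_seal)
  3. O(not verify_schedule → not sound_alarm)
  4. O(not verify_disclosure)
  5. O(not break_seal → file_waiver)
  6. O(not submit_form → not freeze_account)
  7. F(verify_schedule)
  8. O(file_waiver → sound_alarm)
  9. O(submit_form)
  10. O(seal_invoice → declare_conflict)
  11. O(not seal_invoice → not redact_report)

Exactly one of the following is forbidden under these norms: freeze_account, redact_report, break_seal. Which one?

redact_report

Premise 7, F(verify_schedule), is equivalent to O(not verify_schedule).
Applying K to premise 3 (O(not verify_schedule → not sound_alarm)) and O(not verify_schedule) yields O(not sound_alarm).
The contrapositive of premise 8 (O(file_waiver → sound_alarm)) is O(not sound_alarm → not file_waiver), and O(not sound_alarm) is already established, so O(not file_waiver).
The contrapositive of premise 5 (O(not break_seal → file_waiver)) is O(not file_waiver → break_seal), and O(not file_waiver) is already established, so O(break_seal).
Premise 2 is O(declare_conflict → not break_seal); contrapositively O(break_seal → not declare_conflict). Since O(break_seal) holds, K gives O(not declare_conflict).
The contrapositive of premise 10 (O(seal_invoice → declare_conflict)) is O(not declare_conflict → not seal_invoice), and O(not declare_conflict) is already established, so O(not seal_invoice).
With premise 11, O(not seal_invoice → not redact_report), the K-axiom yields O(not redact_report).
So O(not redact_report) holds, i.e. redact_report is forbidden. None of the other listed options is forbidden under the premises.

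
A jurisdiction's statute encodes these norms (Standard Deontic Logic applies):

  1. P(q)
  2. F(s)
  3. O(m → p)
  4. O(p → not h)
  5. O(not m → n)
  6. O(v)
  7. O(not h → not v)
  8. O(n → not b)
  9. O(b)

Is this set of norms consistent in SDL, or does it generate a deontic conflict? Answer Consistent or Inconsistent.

Inconsistent

Premise 6 gives O(v).
The contrapositive of premise 7 (O(not h → not v)) is O(v → h), and O(v) is already established, so O(h).
The contrapositive of premise 4 (O(p → not h)) is O(h → not p), and O(h) is already established, so O(not p).
Premise 3, O(m → p), contraposes to O(not p → not m); with O(not p) we get O(not m).
With premise 5, O(not m → n), the K-axiom yields O(n).
Premise 8 is O(n → not b); since O(n), deontic closure gives O(not b).
However, premise 9 gives O(b).
We now have both O(not b) and O(b) — b is simultaneously obligatory and forbidden, violating the D-axiom.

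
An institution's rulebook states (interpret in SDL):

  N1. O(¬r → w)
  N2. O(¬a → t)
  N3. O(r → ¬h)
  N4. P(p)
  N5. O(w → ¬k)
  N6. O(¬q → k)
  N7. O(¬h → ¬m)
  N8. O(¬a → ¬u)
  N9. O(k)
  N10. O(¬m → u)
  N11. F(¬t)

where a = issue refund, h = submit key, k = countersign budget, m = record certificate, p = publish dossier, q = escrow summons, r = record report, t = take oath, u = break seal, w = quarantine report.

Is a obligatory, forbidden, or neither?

Premise 9 states O(k) outright.
Premise 5, O(w → ¬k), contraposes to O(k → ¬w); with O(k) we get O(¬w).
Premise 1 is O(¬r → w); contrapositively O(¬w → r). Since O(¬w) holds, K gives O(r).
With premise 3, O(r → ¬h), the K-axiom yields O(¬h).
Applying K to premise 7 (O(¬h → ¬m)) and O(¬h) yields O(¬m).
Premise 10 is O(¬m → u); since O(¬m), deontic closure gives O(u).
Premise 8, O(¬a → ¬u), contraposes to O(u → a); with O(u) we get O(a).
Premises 2, 4, 6, 11 do not contribute to this derivation.
Hence a is obligatory.

Obligatory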